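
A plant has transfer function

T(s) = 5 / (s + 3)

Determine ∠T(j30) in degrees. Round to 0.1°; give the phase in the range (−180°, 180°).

At s = jω = j30:
pole (s+3): 3 + j30 → |·| = √(3²+30²) = √909 ≈ 30.15, ∠ = arctan(30/3) ≈ 84.29°
∠T = 0.00° − 84.29° = -84.29°

-84.3°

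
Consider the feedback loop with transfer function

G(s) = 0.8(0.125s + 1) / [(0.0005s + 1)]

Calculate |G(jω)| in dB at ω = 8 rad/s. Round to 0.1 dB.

At ω = 8 rad/s:
zero (1 + j8·0.125) = 1 + j1 → |·| ≈ 1.4142, ∠ ≈ 45.00°
pole (1 + j8·0.0005) = 1 + j0.004 → |·| ≈ 1, ∠ ≈ 0.23°
|G| = 0.8 · 1.4142 / (1) ≈ 1.1314
Gain = 20 log₁₀(1.1314) ≈ 1.07 dB

1.1 dB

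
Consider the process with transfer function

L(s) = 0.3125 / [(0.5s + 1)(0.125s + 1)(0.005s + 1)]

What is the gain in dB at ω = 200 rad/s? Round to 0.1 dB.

At ω = 200 rad/s:
pole (1 + j200·0.5) = 1 + j100 → |·| ≈ 100, ∠ ≈ 89.43°
pole (1 + j200·0.125) = 1 + j25 → |·| ≈ 25.02, ∠ ≈ 87.71°
pole (1 + j200·0.005) = 1 + j1 → |·| ≈ 1.4142, ∠ ≈ 45.00°
|L| = 0.3125 · 1 / (100 · 25.02 · 1.4142) ≈ 8.8319e-05
Gain = 20 log₁₀(8.8319e-05) ≈ -81.08 dB

-81.1 dB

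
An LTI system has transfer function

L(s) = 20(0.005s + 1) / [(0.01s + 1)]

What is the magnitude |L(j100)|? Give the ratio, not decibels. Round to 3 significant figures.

At ω = 100 rad/s:
zero (1 + j100·0.005) = 1 + j0.5 → |·| ≈ 1.118, ∠ ≈ 26.57°
pole (1 + j100·0.01) = 1 + j1 → |·| ≈ 1.4142, ∠ ≈ 45.00°
|L| = 20 · 1.118 / (1.4142) ≈ 15.811

15.8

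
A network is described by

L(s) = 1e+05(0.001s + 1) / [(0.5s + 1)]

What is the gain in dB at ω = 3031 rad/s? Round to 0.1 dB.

46.5 dB

At ω = 3031 rad/s:
zero (1 + j3031·0.001) = 1 + j3.031 → |·| ≈ 3.1917, ∠ ≈ 71.74°
pole (1 + j3031·0.5) = 1 + j1515.5 → |·| ≈ 1515.5, ∠ ≈ 89.96°
|L| = 1e+05 · 3.1917 / (1515.5) ≈ 210.6
Gain = 20 log₁₀(210.6) ≈ 46.47 dB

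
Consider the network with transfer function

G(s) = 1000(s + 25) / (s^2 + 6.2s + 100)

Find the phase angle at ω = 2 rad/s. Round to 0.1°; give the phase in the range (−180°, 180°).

At s = jω = j2:
zero (s+25): 25 + j2 → |·| = √(25²+2²) = √629 ≈ 25.08, ∠ = arctan(2/25) ≈ 4.57°
quadratic: (j2)² + 6.2·j2 + 100 = 96 + j12.4 → |·| ≈ 96.798, ∠ ≈ 7.36°
∠G = 4.57° − 7.36° = -2.79°

-2.8°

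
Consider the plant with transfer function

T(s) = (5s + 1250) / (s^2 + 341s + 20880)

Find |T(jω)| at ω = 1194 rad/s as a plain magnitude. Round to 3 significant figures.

0.00417

Substitute s = j1194:
Numerator: 5(j1194) + 1250 = 1250 + j5970
Denominator: (j1194)^2 + 341(j1194) + 20880 = -1404756 + j407154
|N| = √(1250² + 5970²) ≈ 6099.5, ∠N ≈ 78.17°
|D| = √(1404756² + 407154²) ≈ 1.4626e+06, ∠D ≈ 163.84°
|T| = 6099.5 / 1.4626e+06 ≈ 0.0041703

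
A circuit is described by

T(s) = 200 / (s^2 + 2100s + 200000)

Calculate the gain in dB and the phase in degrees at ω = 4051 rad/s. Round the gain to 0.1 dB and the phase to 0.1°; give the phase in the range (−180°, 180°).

Substitute s = j4051:
Numerator: 200 = 200 + j0
Denominator: (j4051)^2 + 2100(j4051) + 200000 = -16210601 + j8507100
|N| = √(200² + 0²) ≈ 200, ∠N ≈ 0.00°
|D| = √(16210601² + 8507100²) ≈ 1.8307e+07, ∠D ≈ 152.31°
|T| = 200 / 1.8307e+07 ≈ 1.0925e-05
Gain = 20 log₁₀(1.0925e-05) ≈ -99.23 dB
∠T = 0.00° − 152.31° = -152.31°

-99.2 dB, -152.3°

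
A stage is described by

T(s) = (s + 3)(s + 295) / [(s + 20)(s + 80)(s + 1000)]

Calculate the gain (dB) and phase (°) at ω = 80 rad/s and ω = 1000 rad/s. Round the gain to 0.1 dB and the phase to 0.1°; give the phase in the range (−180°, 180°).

ω = 80: -51.7 dB, -22.5°; ω = 1000: -62.7 dB, -55.9°

At s = jω = j80:
zero (s+3): 3 + j80 → |·| = √(3²+80²) = √6409 ≈ 80.056, ∠ = arctan(80/3) ≈ 87.85°
zero (s+295): 295 + j80 → |·| = √(295²+80²) = √93425 ≈ 305.66, ∠ = arctan(80/295) ≈ 15.17°
pole (s+20): 20 + j80 → |·| = √(20²+80²) = √6800 ≈ 82.462, ∠ = arctan(80/20) ≈ 75.96°
pole (s+80): 80 + j80 → |·| = √(80²+80²) = √12800 ≈ 113.14, ∠ = arctan(80/80) ≈ 45.00°
pole (s+1000): 1000 + j80 → |·| = √(1000²+80²) = √1006400 ≈ 1003.2, ∠ = arctan(80/1000) ≈ 4.57°
|T| = 1 · 24470 / 9.3596e+06 ≈ 0.0026144
Gain = 20 log₁₀(0.0026144) ≈ -51.65 dB
∠T = 103.02° − 125.53° = -22.51°

At s = jω = j1000:
zero (s+3): 3 + j1000 → |·| = √(3²+1000²) = √1000009 ≈ 1000, ∠ = arctan(1000/3) ≈ 89.83°
zero (s+295): 295 + j1000 → |·| = √(295²+1000²) = √1087025 ≈ 1042.6, ∠ = arctan(1000/295) ≈ 73.56°
pole (s+20): 20 + j1000 → |·| = √(20²+1000²) = √1000400 ≈ 1000.2, ∠ = arctan(1000/20) ≈ 88.85°
pole (s+80): 80 + j1000 → |·| = √(80²+1000²) = √1006400 ≈ 1003.2, ∠ = arctan(1000/80) ≈ 85.43°
pole (s+1000): 1000 + j1000 → |·| = √(1000²+1000²) = √2000000 ≈ 1414.2, ∠ = arctan(1000/1000) ≈ 45.00°
|T| = 1 · 1.0426e+06 / 1.419e+09 ≈ 0.00073474
Gain = 20 log₁₀(0.00073474) ≈ -62.68 dB
∠T = 163.39° − 219.28° = -55.89°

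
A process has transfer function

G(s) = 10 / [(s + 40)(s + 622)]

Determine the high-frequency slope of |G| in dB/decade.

-40 dB/decade

Each pole contributes −20 dB/decade at high frequency; each zero contributes +20 dB/decade.
Net: 0 zero(s) − 2 pole(s) → -40 dB/decade.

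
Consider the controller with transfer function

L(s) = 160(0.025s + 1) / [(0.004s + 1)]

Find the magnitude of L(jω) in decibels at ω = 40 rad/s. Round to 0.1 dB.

At ω = 40 rad/s:
zero (1 + j40·0.025) = 1 + j1 → |·| ≈ 1.4142, ∠ ≈ 45.00°
pole (1 + j40·0.004) = 1 + j0.16 → |·| ≈ 1.0127, ∠ ≈ 9.09°
|L| = 160 · 1.4142 / (1.0127) ≈ 223.43
Gain = 20 log₁₀(223.43) ≈ 46.98 dB

47.0 dB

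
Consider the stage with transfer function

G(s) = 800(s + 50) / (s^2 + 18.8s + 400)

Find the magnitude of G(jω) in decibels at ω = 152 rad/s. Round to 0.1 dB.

15.0 dB

At s = jω = j152:
zero (s+50): 50 + j152 → |·| = √(50²+152²) = √25604 ≈ 160.01, ∠ = arctan(152/50) ≈ 71.79°
quadratic: (j152)² + 18.8·j152 + 400 = -22704 + j2857.6 → |·| ≈ 22883, ∠ ≈ 172.83°
|G| = 800 · 160.01 / 22883 ≈ 5.594
Gain = 20 log₁₀(5.594) ≈ 14.95 dB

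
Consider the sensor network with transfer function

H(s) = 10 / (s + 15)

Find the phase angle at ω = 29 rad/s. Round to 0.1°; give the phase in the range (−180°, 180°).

-62.7°

At s = jω = j29:
pole (s+15): 15 + j29 → |·| = √(15²+29²) = √1066 ≈ 32.65, ∠ = arctan(29/15) ≈ 62.65°
∠H = 0.00° − 62.65° = -62.65°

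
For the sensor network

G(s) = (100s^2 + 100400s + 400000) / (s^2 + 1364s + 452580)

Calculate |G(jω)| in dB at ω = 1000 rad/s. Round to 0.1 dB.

Substitute s = j1000:
Numerator: 100(j1000)^2 + 100400(j1000) + 400000 = -99600000 + j100400000
Denominator: (j1000)^2 + 1364(j1000) + 452580 = -547420 + j1364000
|N| = √(99600000² + 100400000²) ≈ 1.4142e+08, ∠N ≈ 134.77°
|D| = √(547420² + 1364000²) ≈ 1.4697e+06, ∠D ≈ 111.87°
|G| = 1.4142e+08 / 1.4697e+06 ≈ 96.224
Gain = 20 log₁₀(96.224) ≈ 39.67 dB

39.7 dB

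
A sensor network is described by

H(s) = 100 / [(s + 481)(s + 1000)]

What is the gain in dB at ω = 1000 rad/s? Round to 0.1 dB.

At s = jω = j1000:
pole (s+481): 481 + j1000 → |·| = √(481²+1000²) = √1231361 ≈ 1109.7, ∠ = arctan(1000/481) ≈ 64.31°
pole (s+1000): 1000 + j1000 → |·| = √(1000²+1000²) = √2000000 ≈ 1414.2, ∠ = arctan(1000/1000) ≈ 45.00°
|H| = 100 / 1.5693e+06 ≈ 6.3723e-05
Gain = 20 log₁₀(6.3723e-05) ≈ -83.91 dB

-83.9 dB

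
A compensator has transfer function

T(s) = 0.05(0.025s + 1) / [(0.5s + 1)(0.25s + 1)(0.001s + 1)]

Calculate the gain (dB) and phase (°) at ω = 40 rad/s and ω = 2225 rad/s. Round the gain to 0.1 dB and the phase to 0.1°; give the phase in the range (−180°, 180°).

At ω = 40 rad/s:
zero (1 + j40·0.025) = 1 + j1 → |·| ≈ 1.4142, ∠ ≈ 45.00°
pole (1 + j40·0.5) = 1 + j20 → |·| ≈ 20.025, ∠ ≈ 87.14°
pole (1 + j40·0.25) = 1 + j10 → |·| ≈ 10.05, ∠ ≈ 84.29°
pole (1 + j40·0.001) = 1 + j0.04 → |·| ≈ 1.0008, ∠ ≈ 2.29°
|T| = 0.05 · 1.4142 / (20.025 · 10.05 · 1.0008) ≈ 0.00035107
Gain = 20 log₁₀(0.00035107) ≈ -69.09 dB
∠T = (45.00°) − (87.14° + 84.29° + 2.29°) = -128.72°

At ω = 2225 rad/s:
zero (1 + j2225·0.025) = 1 + j55.625 → |·| ≈ 55.634, ∠ ≈ 88.97°
pole (1 + j2225·0.5) = 1 + j1112.5 → |·| ≈ 1112.5, ∠ ≈ 89.95°
pole (1 + j2225·0.25) = 1 + j556.25 → |·| ≈ 556.25, ∠ ≈ 89.90°
pole (1 + j2225·0.001) = 1 + j2.225 → |·| ≈ 2.4394, ∠ ≈ 65.80°
|T| = 0.05 · 55.634 / (1112.5 · 556.25 · 2.4394) ≈ 1.8427e-06
Gain = 20 log₁₀(1.8427e-06) ≈ -114.69 dB
∠T = (88.97°) − (89.95° + 89.90° + 65.80°) = -156.68°

ω = 40: -69.1 dB, -128.7°; ω = 2225: -114.7 dB, -156.7°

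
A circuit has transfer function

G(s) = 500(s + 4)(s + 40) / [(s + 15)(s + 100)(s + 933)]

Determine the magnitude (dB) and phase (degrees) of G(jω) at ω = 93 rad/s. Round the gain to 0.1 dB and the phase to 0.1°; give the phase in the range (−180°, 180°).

-8.2 dB, 24.8°

At s = jω = j93:
zero (s+4): 4 + j93 → |·| = √(4²+93²) = √8665 ≈ 93.086, ∠ = arctan(93/4) ≈ 87.54°
zero (s+40): 40 + j93 → |·| = √(40²+93²) = √10249 ≈ 101.24, ∠ = arctan(93/40) ≈ 66.73°
pole (s+15): 15 + j93 → |·| = √(15²+93²) = √8874 ≈ 94.202, ∠ = arctan(93/15) ≈ 80.84°
pole (s+100): 100 + j93 → |·| = √(100²+93²) = √18649 ≈ 136.56, ∠ = arctan(93/100) ≈ 42.92°
pole (s+933): 933 + j93 → |·| = √(933²+93²) = √879138 ≈ 937.62, ∠ = arctan(93/933) ≈ 5.69°
|G| = 500 · 9424 / 1.2062e+07 ≈ 0.39065
Gain = 20 log₁₀(0.39065) ≈ -8.16 dB
∠G = 154.27° − 129.45° = 24.82°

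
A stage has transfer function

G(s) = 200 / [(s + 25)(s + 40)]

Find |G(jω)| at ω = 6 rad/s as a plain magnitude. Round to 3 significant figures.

At s = jω = j6:
pole (s+25): 25 + j6 → |·| = √(25²+6²) = √661 ≈ 25.71, ∠ = arctan(6/25) ≈ 13.50°
pole (s+40): 40 + j6 → |·| = √(40²+6²) = √1636 ≈ 40.447, ∠ = arctan(6/40) ≈ 8.53°
|G| = 200 / 1039.9 ≈ 0.19233

0.192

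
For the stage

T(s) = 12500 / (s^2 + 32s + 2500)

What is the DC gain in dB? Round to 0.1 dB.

T(0) = 12500 / 2500 = 5
20 log₁₀(5) ≈ 13.98 dB

14.0 dB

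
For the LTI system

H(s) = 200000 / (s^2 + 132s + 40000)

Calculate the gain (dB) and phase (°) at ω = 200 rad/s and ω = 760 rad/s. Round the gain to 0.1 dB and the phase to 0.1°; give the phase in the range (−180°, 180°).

At s = jω = j200:
quadratic: (j200)² + 132·j200 + 40000 = 0 + j26400 → |·| ≈ 26400, ∠ ≈ 90.00°
|H| = 200000 / 26400 ≈ 7.5758
Gain = 20 log₁₀(7.5758) ≈ 17.59 dB
∠H = 0.00° − 90.00° = -90.00°

At s = jω = j760:
quadratic: (j760)² + 132·j760 + 40000 = -537600 + j100320 → |·| ≈ 5.4688e+05, ∠ ≈ 169.43°
|H| = 200000 / 5.4688e+05 ≈ 0.36571
Gain = 20 log₁₀(0.36571) ≈ -8.74 dB
∠H = 0.00° − 169.43° = -169.43°

ω = 200: 17.6 dB, -90.0°; ω = 760: -8.7 dB, -169.4°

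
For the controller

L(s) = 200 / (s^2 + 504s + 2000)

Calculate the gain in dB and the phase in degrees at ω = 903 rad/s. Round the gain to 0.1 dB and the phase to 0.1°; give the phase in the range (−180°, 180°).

Substitute s = j903:
Numerator: 200 = 200 + j0
Denominator: (j903)^2 + 504(j903) + 2000 = -813409 + j455112
|N| = √(200² + 0²) ≈ 200, ∠N ≈ 0.00°
|D| = √(813409² + 455112²) ≈ 9.3207e+05, ∠D ≈ 150.77°
|L| = 200 / 9.3207e+05 ≈ 0.00021458
Gain = 20 log₁₀(0.00021458) ≈ -73.37 dB
∠L = 0.00° − 150.77° = -150.77°

-73.4 dB, -150.8°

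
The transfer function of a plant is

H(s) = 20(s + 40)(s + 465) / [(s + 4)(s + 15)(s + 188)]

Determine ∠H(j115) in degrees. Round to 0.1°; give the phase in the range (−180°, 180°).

-117.3°

At s = jω = j115:
zero (s+40): 40 + j115 → |·| = √(40²+115²) = √14825 ≈ 121.76, ∠ = arctan(115/40) ≈ 70.82°
zero (s+465): 465 + j115 → |·| = √(465²+115²) = √229450 ≈ 479.01, ∠ = arctan(115/465) ≈ 13.89°
pole (s+4): 4 + j115 → |·| = √(4²+115²) = √13241 ≈ 115.07, ∠ = arctan(115/4) ≈ 88.01°
pole (s+15): 15 + j115 → |·| = √(15²+115²) = √13450 ≈ 115.97, ∠ = arctan(115/15) ≈ 82.57°
pole (s+188): 188 + j115 → |·| = √(188²+115²) = √48569 ≈ 220.38, ∠ = arctan(115/188) ≈ 31.45°
∠H = 84.71° − 202.03° = -117.32°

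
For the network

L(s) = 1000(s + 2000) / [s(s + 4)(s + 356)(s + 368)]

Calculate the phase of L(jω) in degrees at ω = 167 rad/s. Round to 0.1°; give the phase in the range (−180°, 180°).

At s = jω = j167:
zero (s+2000): 2000 + j167 → |·| = √(2000²+167²) = √4027889 ≈ 2007, ∠ = arctan(167/2000) ≈ 4.77°
pole (s+4): 4 + j167 → |·| = √(4²+167²) = √27905 ≈ 167.05, ∠ = arctan(167/4) ≈ 88.63°
pole (s+356): 356 + j167 → |·| = √(356²+167²) = √154625 ≈ 393.22, ∠ = arctan(167/356) ≈ 25.13°
pole (s+368): 368 + j167 → |·| = √(368²+167²) = √163313 ≈ 404.12, ∠ = arctan(167/368) ≈ 24.41°
pole at origin: |s| = 167, ∠ = 90.00° (in denominator)
∠L = 4.77° − 228.17° = -223.40° ≡ 136.60° (principal value)

136.6°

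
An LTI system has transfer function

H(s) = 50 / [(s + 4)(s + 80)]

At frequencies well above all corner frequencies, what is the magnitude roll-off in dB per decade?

Each pole contributes −20 dB/decade at high frequency; each zero contributes +20 dB/decade.
Net: 0 zero(s) − 2 pole(s) → -40 dB/decade.

-40 dB/decade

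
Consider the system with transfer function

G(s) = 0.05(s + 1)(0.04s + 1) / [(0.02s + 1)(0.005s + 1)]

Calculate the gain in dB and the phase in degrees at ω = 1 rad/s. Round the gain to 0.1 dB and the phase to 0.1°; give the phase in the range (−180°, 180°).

-23.0 dB, 45.9°

At ω = 1 rad/s:
zero (1 + j1·1) = 1 + j1 → |·| ≈ 1.4142, ∠ ≈ 45.00°
zero (1 + j1·0.04) = 1 + j0.04 → |·| ≈ 1.0008, ∠ ≈ 2.29°
pole (1 + j1·0.02) = 1 + j0.02 → |·| ≈ 1.0002, ∠ ≈ 1.15°
pole (1 + j1·0.005) = 1 + j0.005 → |·| ≈ 1, ∠ ≈ 0.29°
|G| = 0.05 · 1.4142 · 1.0008 / (1.0002 · 1) ≈ 0.070752
Gain = 20 log₁₀(0.070752) ≈ -23.01 dB
∠G = (45.00° + 2.29°) − (1.15° + 0.29°) = 45.85°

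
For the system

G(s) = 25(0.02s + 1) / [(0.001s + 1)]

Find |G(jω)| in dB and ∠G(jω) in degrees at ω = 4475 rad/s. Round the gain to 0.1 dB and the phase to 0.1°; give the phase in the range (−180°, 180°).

At ω = 4475 rad/s:
zero (1 + j4475·0.02) = 1 + j89.5 → |·| ≈ 89.506, ∠ ≈ 89.36°
pole (1 + j4475·0.001) = 1 + j4.475 → |·| ≈ 4.5854, ∠ ≈ 77.40°
|G| = 25 · 89.506 / (4.5854) ≈ 487.99
Gain = 20 log₁₀(487.99) ≈ 53.77 dB
∠G = (89.36°) − (77.40°) = 11.96°

53.8 dB, 12.0°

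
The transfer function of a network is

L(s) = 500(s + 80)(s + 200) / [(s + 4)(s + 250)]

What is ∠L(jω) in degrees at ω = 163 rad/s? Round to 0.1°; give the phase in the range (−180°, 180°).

-18.7°

At s = jω = j163:
zero (s+80): 80 + j163 → |·| = √(80²+163²) = √32969 ≈ 181.57, ∠ = arctan(163/80) ≈ 63.86°
zero (s+200): 200 + j163 → |·| = √(200²+163²) = √66569 ≈ 258.01, ∠ = arctan(163/200) ≈ 39.18°
pole (s+4): 4 + j163 → |·| = √(4²+163²) = √26585 ≈ 163.05, ∠ = arctan(163/4) ≈ 88.59°
pole (s+250): 250 + j163 → |·| = √(250²+163²) = √89069 ≈ 298.44, ∠ = arctan(163/250) ≈ 33.10°
∠L = 103.04° − 121.69° = -18.65°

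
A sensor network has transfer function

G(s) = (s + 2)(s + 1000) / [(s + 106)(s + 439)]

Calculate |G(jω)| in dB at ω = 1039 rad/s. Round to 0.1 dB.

At s = jω = j1039:
zero (s+2): 2 + j1039 → |·| = √(2²+1039²) = √1079525 ≈ 1039, ∠ = arctan(1039/2) ≈ 89.89°
zero (s+1000): 1000 + j1039 → |·| = √(1000²+1039²) = √2079521 ≈ 1442.1, ∠ = arctan(1039/1000) ≈ 46.10°
pole (s+106): 106 + j1039 → |·| = √(106²+1039²) = √1090757 ≈ 1044.4, ∠ = arctan(1039/106) ≈ 84.17°
pole (s+439): 439 + j1039 → |·| = √(439²+1039²) = √1272242 ≈ 1127.9, ∠ = arctan(1039/439) ≈ 67.09°
|G| = 1 · 1.4983e+06 / 1.178e+06 ≈ 1.2719
Gain = 20 log₁₀(1.2719) ≈ 2.09 dB

2.1 dB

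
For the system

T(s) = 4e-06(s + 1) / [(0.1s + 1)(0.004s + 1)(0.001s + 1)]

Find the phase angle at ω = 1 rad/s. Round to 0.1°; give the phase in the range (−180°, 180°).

39.0°

At ω = 1 rad/s:
zero (1 + j1·1) = 1 + j1 → |·| ≈ 1.4142, ∠ ≈ 45.00°
pole (1 + j1·0.1) = 1 + j0.1 → |·| ≈ 1.005, ∠ ≈ 5.71°
pole (1 + j1·0.004) = 1 + j0.004 → |·| ≈ 1, ∠ ≈ 0.23°
pole (1 + j1·0.001) = 1 + j0.001 → |·| ≈ 1, ∠ ≈ 0.06°
∠T = (45.00°) − (5.71° + 0.23° + 0.06°) = 39.00°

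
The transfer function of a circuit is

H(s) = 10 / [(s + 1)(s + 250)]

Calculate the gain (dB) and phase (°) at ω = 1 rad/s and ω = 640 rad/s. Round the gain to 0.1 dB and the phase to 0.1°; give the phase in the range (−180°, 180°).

At s = jω = j1:
pole (s+1): 1 + j1 → |·| = √(1²+1²) = √2 ≈ 1.4142, ∠ = arctan(1/1) ≈ 45.00°
pole (s+250): 250 + j1 → |·| = √(250²+1²) = √62501 ≈ 250, ∠ = arctan(1/250) ≈ 0.23°
|H| = 10 / 353.55 ≈ 0.028285
Gain = 20 log₁₀(0.028285) ≈ -30.97 dB
∠H = 0.00° − 45.23° = -45.23°

At s = jω = j640:
pole (s+1): 1 + j640 → |·| = √(1²+640²) = √409601 ≈ 640, ∠ = arctan(640/1) ≈ 89.91°
pole (s+250): 250 + j640 → |·| = √(250²+640²) = √472100 ≈ 687.1, ∠ = arctan(640/250) ≈ 68.66°
|H| = 10 / 4.3974e+05 ≈ 2.2741e-05
Gain = 20 log₁₀(2.2741e-05) ≈ -92.86 dB
∠H = 0.00° − 158.57° = -158.57°

ω = 1: -31.0 dB, -45.2°; ω = 640: -92.9 dB, -158.6°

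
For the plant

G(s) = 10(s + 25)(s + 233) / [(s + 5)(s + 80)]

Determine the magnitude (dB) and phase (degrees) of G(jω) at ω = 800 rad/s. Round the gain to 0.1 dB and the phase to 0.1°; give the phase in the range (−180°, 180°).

At s = jω = j800:
zero (s+25): 25 + j800 → |·| = √(25²+800²) = √640625 ≈ 800.39, ∠ = arctan(800/25) ≈ 88.21°
zero (s+233): 233 + j800 → |·| = √(233²+800²) = √694289 ≈ 833.24, ∠ = arctan(800/233) ≈ 73.76°
pole (s+5): 5 + j800 → |·| = √(5²+800²) = √640025 ≈ 800.02, ∠ = arctan(800/5) ≈ 89.64°
pole (s+80): 80 + j800 → |·| = √(80²+800²) = √646400 ≈ 803.99, ∠ = arctan(800/80) ≈ 84.29°
|G| = 10 · 6.6692e+05 / 6.4321e+05 ≈ 10.369
Gain = 20 log₁₀(10.369) ≈ 20.31 dB
∠G = 161.97° − 173.93° = -11.96°

20.3 dB, -12.0°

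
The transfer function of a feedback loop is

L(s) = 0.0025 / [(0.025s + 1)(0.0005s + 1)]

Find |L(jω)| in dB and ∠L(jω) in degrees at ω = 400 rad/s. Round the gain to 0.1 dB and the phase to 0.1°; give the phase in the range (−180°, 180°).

At ω = 400 rad/s:
pole (1 + j400·0.025) = 1 + j10 → |·| ≈ 10.05, ∠ ≈ 84.29°
pole (1 + j400·0.0005) = 1 + j0.2 → |·| ≈ 1.0198, ∠ ≈ 11.31°
|L| = 0.0025 · 1 / (10.05 · 1.0198) ≈ 0.00024393
Gain = 20 log₁₀(0.00024393) ≈ -72.25 dB
∠L = (0°) − (84.29° + 11.31°) = -95.60°

-72.3 dB, -95.6°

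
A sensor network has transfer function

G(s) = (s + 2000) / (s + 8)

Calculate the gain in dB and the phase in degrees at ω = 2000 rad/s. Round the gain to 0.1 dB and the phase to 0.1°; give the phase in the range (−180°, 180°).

At s = jω = j2000:
zero (s+2000): 2000 + j2000 → |·| = √(2000²+2000²) = √8000000 ≈ 2828.4, ∠ = arctan(2000/2000) ≈ 45.00°
pole (s+8): 8 + j2000 → |·| = √(8²+2000²) = √4000064 ≈ 2000, ∠ = arctan(2000/8) ≈ 89.77°
|G| = 1 · 2828.4 / 2000 ≈ 1.4142
Gain = 20 log₁₀(1.4142) ≈ 3.01 dB
∠G = 45.00° − 89.77° = -44.77°

3.0 dB, -44.8°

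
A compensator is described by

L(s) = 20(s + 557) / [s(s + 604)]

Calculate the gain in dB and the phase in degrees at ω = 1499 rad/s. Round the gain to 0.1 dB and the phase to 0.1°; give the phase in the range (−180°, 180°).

At s = jω = j1499:
zero (s+557): 557 + j1499 → |·| = √(557²+1499²) = √2557250 ≈ 1599.1, ∠ = arctan(1499/557) ≈ 69.62°
pole (s+604): 604 + j1499 → |·| = √(604²+1499²) = √2611817 ≈ 1616.1, ∠ = arctan(1499/604) ≈ 68.05°
pole at origin: |s| = 1499, ∠ = 90.00° (in denominator)
|L| = 20 · 1599.1 / 2.4225e+06 ≈ 0.013202
Gain = 20 log₁₀(0.013202) ≈ -37.59 dB
∠L = 69.62° − 158.05° = -88.43°

-37.6 dB, -88.4°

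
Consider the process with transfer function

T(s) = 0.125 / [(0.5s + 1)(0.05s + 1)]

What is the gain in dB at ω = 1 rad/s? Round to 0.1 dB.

-19.0 dB

At ω = 1 rad/s:
pole (1 + j1·0.5) = 1 + j0.5 → |·| ≈ 1.118, ∠ ≈ 26.57°
pole (1 + j1·0.05) = 1 + j0.05 → |·| ≈ 1.0012, ∠ ≈ 2.86°
|T| = 0.125 · 1 / (1.118 · 1.0012) ≈ 0.11167
Gain = 20 log₁₀(0.11167) ≈ -19.04 dB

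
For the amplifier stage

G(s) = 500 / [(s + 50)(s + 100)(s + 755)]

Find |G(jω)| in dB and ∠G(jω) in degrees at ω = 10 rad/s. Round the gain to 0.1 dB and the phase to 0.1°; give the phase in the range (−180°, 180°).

At s = jω = j10:
pole (s+50): 50 + j10 → |·| = √(50²+10²) = √2600 ≈ 50.99, ∠ = arctan(10/50) ≈ 11.31°
pole (s+100): 100 + j10 → |·| = √(100²+10²) = √10100 ≈ 100.5, ∠ = arctan(10/100) ≈ 5.71°
pole (s+755): 755 + j10 → |·| = √(755²+10²) = √570125 ≈ 755.07, ∠ = arctan(10/755) ≈ 0.76°
|G| = 500 / 3.8694e+06 ≈ 0.00012922
Gain = 20 log₁₀(0.00012922) ≈ -77.77 dB
∠G = 0.00° − 17.78° = -17.78°

-77.8 dB, -17.8°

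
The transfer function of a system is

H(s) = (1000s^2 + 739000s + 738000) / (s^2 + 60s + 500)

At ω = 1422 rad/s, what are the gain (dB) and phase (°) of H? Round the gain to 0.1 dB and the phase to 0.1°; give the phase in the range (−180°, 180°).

61.0 dB, -25.1°

Substitute s = j1422:
Numerator: 1000(j1422)^2 + 739000(j1422) + 738000 = -2021346000 + j1050858000
Denominator: (j1422)^2 + 60(j1422) + 500 = -2021584 + j85320
|N| = √(2021346000² + 1050858000²) ≈ 2.2782e+09, ∠N ≈ 152.53°
|D| = √(2021584² + 85320²) ≈ 2.0234e+06, ∠D ≈ 177.58°
|H| = 2.2782e+09 / 2.0234e+06 ≈ 1125.9
Gain = 20 log₁₀(1125.9) ≈ 61.03 dB
∠H = 152.53° − 177.58° = -25.05°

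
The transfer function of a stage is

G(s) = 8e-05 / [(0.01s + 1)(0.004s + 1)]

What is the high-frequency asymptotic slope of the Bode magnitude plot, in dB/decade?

-40 dB/decade

Each pole contributes −20 dB/decade at high frequency; each zero contributes +20 dB/decade.
Net: 0 zero(s) − 2 pole(s) → -40 dB/decade.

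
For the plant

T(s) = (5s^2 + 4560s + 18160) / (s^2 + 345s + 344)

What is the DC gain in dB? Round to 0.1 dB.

T(0) = 18160 / 344 ≈ 52.791
20 log₁₀(52.791) ≈ 34.45 dB

34.5 dB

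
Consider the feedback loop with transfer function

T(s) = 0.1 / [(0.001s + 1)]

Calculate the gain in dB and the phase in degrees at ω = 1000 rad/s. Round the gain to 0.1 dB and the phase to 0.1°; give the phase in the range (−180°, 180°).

-23.0 dB, -45.0°

At ω = 1000 rad/s:
pole (1 + j1000·0.001) = 1 + j1 → |·| ≈ 1.4142, ∠ ≈ 45.00°
|T| = 0.1 · 1 / (1.4142) ≈ 0.070711
Gain = 20 log₁₀(0.070711) ≈ -23.01 dB
∠T = (0°) − (45.00°) = -45.00°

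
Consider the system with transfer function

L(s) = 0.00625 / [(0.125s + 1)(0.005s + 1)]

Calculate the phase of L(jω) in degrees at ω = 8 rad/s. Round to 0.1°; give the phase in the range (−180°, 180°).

At ω = 8 rad/s:
pole (1 + j8·0.125) = 1 + j1 → |·| ≈ 1.4142, ∠ ≈ 45.00°
pole (1 + j8·0.005) = 1 + j0.04 → |·| ≈ 1.0008, ∠ ≈ 2.29°
∠L = (0°) − (45.00° + 2.29°) = -47.29°

-47.3°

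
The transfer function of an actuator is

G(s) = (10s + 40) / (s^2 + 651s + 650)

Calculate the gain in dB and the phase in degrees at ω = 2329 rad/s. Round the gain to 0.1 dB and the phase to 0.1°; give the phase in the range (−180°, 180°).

-47.7 dB, -74.5°

Substitute s = j2329:
Numerator: 10(j2329) + 40 = 40 + j23290
Denominator: (j2329)^2 + 651(j2329) + 650 = -5423591 + j1516179
|N| = √(40² + 23290²) ≈ 23290, ∠N ≈ 89.90°
|D| = √(5423591² + 1516179²) ≈ 5.6315e+06, ∠D ≈ 164.38°
|G| = 23290 / 5.6315e+06 ≈ 0.0041357
Gain = 20 log₁₀(0.0041357) ≈ -47.67 dB
∠G = 89.90° − 164.38° = -74.48°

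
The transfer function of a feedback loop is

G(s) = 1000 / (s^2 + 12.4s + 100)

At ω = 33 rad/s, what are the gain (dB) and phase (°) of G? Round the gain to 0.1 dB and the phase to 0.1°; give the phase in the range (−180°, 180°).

At s = jω = j33:
quadratic: (j33)² + 12.4·j33 + 100 = -989 + j409.2 → |·| ≈ 1070.3, ∠ ≈ 157.52°
|G| = 1000 / 1070.3 ≈ 0.93432
Gain = 20 log₁₀(0.93432) ≈ -0.59 dB
∠G = 0.00° − 157.52° = -157.52°

-0.6 dB, -157.5°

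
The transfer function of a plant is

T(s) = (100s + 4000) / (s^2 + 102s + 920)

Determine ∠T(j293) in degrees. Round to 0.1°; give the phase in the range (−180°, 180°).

Substitute s = j293:
Numerator: 100(j293) + 4000 = 4000 + j29300
Denominator: (j293)^2 + 102(j293) + 920 = -84929 + j29886
|N| = √(4000² + 29300²) ≈ 29572, ∠N ≈ 82.23°
|D| = √(84929² + 29886²) ≈ 90034, ∠D ≈ 160.61°
∠T = 82.23° − 160.61° = -78.38°

-78.4°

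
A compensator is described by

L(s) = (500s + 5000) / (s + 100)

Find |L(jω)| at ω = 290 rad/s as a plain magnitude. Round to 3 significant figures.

473

Substitute s = j290:
Numerator: 500(j290) + 5000 = 5000 + j145000
Denominator: (j290) + 100 = 100 + j290
|N| = √(5000² + 145000²) ≈ 1.4509e+05, ∠N ≈ 88.03°
|D| = √(100² + 290²) ≈ 306.76, ∠D ≈ 70.97°
|L| = 1.4509e+05 / 306.76 ≈ 472.98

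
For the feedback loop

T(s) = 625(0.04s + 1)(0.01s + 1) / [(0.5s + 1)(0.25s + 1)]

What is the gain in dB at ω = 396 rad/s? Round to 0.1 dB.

At ω = 396 rad/s:
zero (1 + j396·0.04) = 1 + j15.84 → |·| ≈ 15.872, ∠ ≈ 86.39°
zero (1 + j396·0.01) = 1 + j3.96 → |·| ≈ 4.0843, ∠ ≈ 75.83°
pole (1 + j396·0.5) = 1 + j198 → |·| ≈ 198, ∠ ≈ 89.71°
pole (1 + j396·0.25) = 1 + j99 → |·| ≈ 99.005, ∠ ≈ 89.42°
|T| = 625 · 15.872 · 4.0843 / (198 · 99.005) ≈ 2.0668
Gain = 20 log₁₀(2.0668) ≈ 6.31 dB

6.3 dB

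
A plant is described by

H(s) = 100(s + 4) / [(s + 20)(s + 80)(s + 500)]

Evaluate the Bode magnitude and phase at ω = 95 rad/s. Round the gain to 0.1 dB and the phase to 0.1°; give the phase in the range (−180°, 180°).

At s = jω = j95:
zero (s+4): 4 + j95 → |·| = √(4²+95²) = √9041 ≈ 95.084, ∠ = arctan(95/4) ≈ 87.59°
pole (s+20): 20 + j95 → |·| = √(20²+95²) = √9425 ≈ 97.082, ∠ = arctan(95/20) ≈ 78.11°
pole (s+80): 80 + j95 → |·| = √(80²+95²) = √15425 ≈ 124.2, ∠ = arctan(95/80) ≈ 49.90°
pole (s+500): 500 + j95 → |·| = √(500²+95²) = √259025 ≈ 508.94, ∠ = arctan(95/500) ≈ 10.76°
|H| = 100 · 95.084 / 6.1366e+06 ≈ 0.0015495
Gain = 20 log₁₀(0.0015495) ≈ -56.20 dB
∠H = 87.59° − 138.77° = -51.18°

-56.2 dB, -51.2°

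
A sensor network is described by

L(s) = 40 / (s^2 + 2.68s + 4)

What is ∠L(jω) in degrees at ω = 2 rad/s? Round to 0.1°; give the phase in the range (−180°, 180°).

-90.0°

At s = jω = j2:
quadratic: (j2)² + 2.68·j2 + 4 = 0 + j5.36 → |·| ≈ 5.36, ∠ ≈ 90.00°
∠L = 0.00° − 90.00° = -90.00°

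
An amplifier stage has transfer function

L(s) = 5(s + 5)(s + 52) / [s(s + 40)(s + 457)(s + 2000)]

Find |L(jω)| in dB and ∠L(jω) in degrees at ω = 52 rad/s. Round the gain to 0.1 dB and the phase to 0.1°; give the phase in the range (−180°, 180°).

-104.3 dB, -20.9°

At s = jω = j52:
zero (s+5): 5 + j52 → |·| = √(5²+52²) = √2729 ≈ 52.24, ∠ = arctan(52/5) ≈ 84.51°
zero (s+52): 52 + j52 → |·| = √(52²+52²) = √5408 ≈ 73.539, ∠ = arctan(52/52) ≈ 45.00°
pole (s+40): 40 + j52 → |·| = √(40²+52²) = √4304 ≈ 65.605, ∠ = arctan(52/40) ≈ 52.43°
pole (s+457): 457 + j52 → |·| = √(457²+52²) = √211553 ≈ 459.95, ∠ = arctan(52/457) ≈ 6.49°
pole (s+2000): 2000 + j52 → |·| = √(2000²+52²) = √4002704 ≈ 2000.7, ∠ = arctan(52/2000) ≈ 1.49°
pole at origin: |s| = 52, ∠ = 90.00° (in denominator)
|L| = 5 · 3841.7 / 3.1393e+09 ≈ 6.1187e-06
Gain = 20 log₁₀(6.1187e-06) ≈ -104.27 dB
∠L = 129.51° − 150.41° = -20.90°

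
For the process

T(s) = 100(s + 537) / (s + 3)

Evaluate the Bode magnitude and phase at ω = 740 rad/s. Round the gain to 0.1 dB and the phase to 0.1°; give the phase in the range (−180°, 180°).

At s = jω = j740:
zero (s+537): 537 + j740 → |·| = √(537²+740²) = √835969 ≈ 914.31, ∠ = arctan(740/537) ≈ 54.03°
pole (s+3): 3 + j740 → |·| = √(3²+740²) = √547609 ≈ 740.01, ∠ = arctan(740/3) ≈ 89.77°
|T| = 100 · 914.31 / 740.01 ≈ 123.55
Gain = 20 log₁₀(123.55) ≈ 41.84 dB
∠T = 54.03° − 89.77° = -35.74°

41.8 dB, -35.7°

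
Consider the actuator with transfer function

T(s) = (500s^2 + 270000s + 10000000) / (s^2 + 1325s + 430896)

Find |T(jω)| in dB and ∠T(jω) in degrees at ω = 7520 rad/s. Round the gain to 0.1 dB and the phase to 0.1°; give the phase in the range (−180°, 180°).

53.9 dB, 6.0°

Substitute s = j7520:
Numerator: 500(j7520)^2 + 270000(j7520) + 10000000 = -28265200000 + j2030400000
Denominator: (j7520)^2 + 1325(j7520) + 430896 = -56119504 + j9964000
|N| = √(28265200000² + 2030400000²) ≈ 2.8338e+10, ∠N ≈ 175.89°
|D| = √(56119504² + 9964000²) ≈ 5.6997e+07, ∠D ≈ 169.93°
|T| = 2.8338e+10 / 5.6997e+07 ≈ 497.18
Gain = 20 log₁₀(497.18) ≈ 53.93 dB
∠T = 175.89° − 169.93° = 5.96°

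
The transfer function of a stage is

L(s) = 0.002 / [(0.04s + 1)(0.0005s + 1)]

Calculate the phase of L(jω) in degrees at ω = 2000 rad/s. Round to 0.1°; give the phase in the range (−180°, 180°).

-134.3°

At ω = 2000 rad/s:
pole (1 + j2000·0.04) = 1 + j80 → |·| ≈ 80.006, ∠ ≈ 89.28°
pole (1 + j2000·0.0005) = 1 + j1 → |·| ≈ 1.4142, ∠ ≈ 45.00°
∠L = (0°) − (89.28° + 45.00°) = -134.28°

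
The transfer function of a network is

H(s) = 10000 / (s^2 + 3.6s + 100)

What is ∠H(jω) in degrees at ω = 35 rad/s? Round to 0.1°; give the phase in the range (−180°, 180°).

-173.6°

At s = jω = j35:
quadratic: (j35)² + 3.6·j35 + 100 = -1125 + j126 → |·| ≈ 1132, ∠ ≈ 173.61°
∠H = 0.00° − 173.61° = -173.61°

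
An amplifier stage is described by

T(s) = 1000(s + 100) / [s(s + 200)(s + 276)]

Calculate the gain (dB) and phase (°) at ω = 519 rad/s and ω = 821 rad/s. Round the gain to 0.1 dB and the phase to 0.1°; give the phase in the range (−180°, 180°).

At s = jω = j519:
zero (s+100): 100 + j519 → |·| = √(100²+519²) = √279361 ≈ 528.55, ∠ = arctan(519/100) ≈ 79.09°
pole (s+200): 200 + j519 → |·| = √(200²+519²) = √309361 ≈ 556.2, ∠ = arctan(519/200) ≈ 68.93°
pole (s+276): 276 + j519 → |·| = √(276²+519²) = √345537 ≈ 587.82, ∠ = arctan(519/276) ≈ 62.00°
pole at origin: |s| = 519, ∠ = 90.00° (in denominator)
|T| = 1000 · 528.55 / 1.6968e+08 ≈ 0.003115
Gain = 20 log₁₀(0.003115) ≈ -50.13 dB
∠T = 79.09° − 220.93° = -141.84°

At s = jω = j821:
zero (s+100): 100 + j821 → |·| = √(100²+821²) = √684041 ≈ 827.07, ∠ = arctan(821/100) ≈ 83.06°
pole (s+200): 200 + j821 → |·| = √(200²+821²) = √714041 ≈ 845.01, ∠ = arctan(821/200) ≈ 76.31°
pole (s+276): 276 + j821 → |·| = √(276²+821²) = √750217 ≈ 866.15, ∠ = arctan(821/276) ≈ 71.42°
pole at origin: |s| = 821, ∠ = 90.00° (in denominator)
|T| = 1000 · 827.07 / 6.0089e+08 ≈ 0.0013764
Gain = 20 log₁₀(0.0013764) ≈ -57.23 dB
∠T = 83.06° − 237.73° = -154.67°

ω = 519: -50.1 dB, -141.8°; ω = 821: -57.2 dB, -154.7°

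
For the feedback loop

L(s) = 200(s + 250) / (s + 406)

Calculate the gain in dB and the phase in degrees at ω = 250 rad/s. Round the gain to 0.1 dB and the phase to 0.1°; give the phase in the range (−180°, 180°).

43.4 dB, 13.4°

At s = jω = j250:
zero (s+250): 250 + j250 → |·| = √(250²+250²) = √125000 ≈ 353.55, ∠ = arctan(250/250) ≈ 45.00°
pole (s+406): 406 + j250 → |·| = √(406²+250²) = √227336 ≈ 476.8, ∠ = arctan(250/406) ≈ 31.62°
|L| = 200 · 353.55 / 476.8 ≈ 148.3
Gain = 20 log₁₀(148.3) ≈ 43.42 dB
∠L = 45.00° − 31.62° = 13.38°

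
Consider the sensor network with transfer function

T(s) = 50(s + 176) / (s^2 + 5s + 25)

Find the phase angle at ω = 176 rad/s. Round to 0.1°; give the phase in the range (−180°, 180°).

At s = jω = j176:
zero (s+176): 176 + j176 → |·| = √(176²+176²) = √61952 ≈ 248.9, ∠ = arctan(176/176) ≈ 45.00°
quadratic: (j176)² + 5·j176 + 25 = -30951 + j880 → |·| ≈ 30964, ∠ ≈ 178.37°
∠T = 45.00° − 178.37° = -133.37°

-133.4°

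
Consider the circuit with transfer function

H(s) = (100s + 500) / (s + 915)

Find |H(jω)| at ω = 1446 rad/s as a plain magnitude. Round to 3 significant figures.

84.5

Substitute s = j1446:
Numerator: 100(j1446) + 500 = 500 + j144600
Denominator: (j1446) + 915 = 915 + j1446
|N| = √(500² + 144600²) ≈ 1.446e+05, ∠N ≈ 89.80°
|D| = √(915² + 1446²) ≈ 1711.2, ∠D ≈ 57.68°
|H| = 1.446e+05 / 1711.2 ≈ 84.502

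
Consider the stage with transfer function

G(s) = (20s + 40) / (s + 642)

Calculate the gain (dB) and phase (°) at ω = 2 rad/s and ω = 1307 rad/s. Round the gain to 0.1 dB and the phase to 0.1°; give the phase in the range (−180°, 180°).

Substitute s = j2:
Numerator: 20(j2) + 40 = 40 + j40
Denominator: (j2) + 642 = 642 + j2
|N| = √(40² + 40²) ≈ 56.569, ∠N ≈ 45.00°
|D| = √(642² + 2²) ≈ 642, ∠D ≈ 0.18°
|G| = 56.569 / 642 ≈ 0.088114
Gain = 20 log₁₀(0.088114) ≈ -21.10 dB
∠G = 45.00° − 0.18° = 44.82°

Substitute s = j1307:
Numerator: 20(j1307) + 40 = 40 + j26140
Denominator: (j1307) + 642 = 642 + j1307
|N| = √(40² + 26140²) ≈ 26140, ∠N ≈ 89.91°
|D| = √(642² + 1307²) ≈ 1456.2, ∠D ≈ 63.84°
|G| = 26140 / 1456.2 ≈ 17.951
Gain = 20 log₁₀(17.951) ≈ 25.08 dB
∠G = 89.91° − 63.84° = 26.07°

ω = 2: -21.1 dB, 44.8°; ω = 1307: 25.1 dB, 26.1°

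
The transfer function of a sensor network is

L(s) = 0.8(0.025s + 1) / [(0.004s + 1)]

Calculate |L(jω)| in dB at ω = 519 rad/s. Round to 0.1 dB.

At ω = 519 rad/s:
zero (1 + j519·0.025) = 1 + j12.975 → |·| ≈ 13.013, ∠ ≈ 85.59°
pole (1 + j519·0.004) = 1 + j2.076 → |·| ≈ 2.3043, ∠ ≈ 64.28°
|L| = 0.8 · 13.013 / (2.3043) ≈ 4.5178
Gain = 20 log₁₀(4.5178) ≈ 13.10 dB

13.1 dB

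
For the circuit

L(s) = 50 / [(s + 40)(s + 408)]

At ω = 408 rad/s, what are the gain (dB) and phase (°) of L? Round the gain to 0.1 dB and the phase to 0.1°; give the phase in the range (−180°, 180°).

-73.5 dB, -129.4°

At s = jω = j408:
pole (s+40): 40 + j408 → |·| = √(40²+408²) = √168064 ≈ 409.96, ∠ = arctan(408/40) ≈ 84.40°
pole (s+408): 408 + j408 → |·| = √(408²+408²) = √332928 ≈ 577, ∠ = arctan(408/408) ≈ 45.00°
|L| = 50 / 2.3655e+05 ≈ 0.00021137
Gain = 20 log₁₀(0.00021137) ≈ -73.50 dB
∠L = 0.00° − 129.40° = -129.40°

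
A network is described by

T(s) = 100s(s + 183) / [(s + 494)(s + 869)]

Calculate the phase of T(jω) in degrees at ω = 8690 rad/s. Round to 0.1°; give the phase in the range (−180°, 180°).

7.8°

At s = jω = j8690:
zero (s+183): 183 + j8690 → |·| = √(183²+8690²) = √75549589 ≈ 8691.9, ∠ = arctan(8690/183) ≈ 88.79°
zero at origin: s = j8690 → |·| = 8690, ∠ = 90.00°
pole (s+494): 494 + j8690 → |·| = √(494²+8690²) = √75760136 ≈ 8704, ∠ = arctan(8690/494) ≈ 86.75°
pole (s+869): 869 + j8690 → |·| = √(869²+8690²) = √76271261 ≈ 8733.3, ∠ = arctan(8690/869) ≈ 84.29°
∠T = 178.79° − 171.04° = 7.75°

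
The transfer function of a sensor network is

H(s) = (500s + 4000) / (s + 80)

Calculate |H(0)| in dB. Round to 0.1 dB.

34.0 dB

H(0) = 4000 / 80 = 50
20 log₁₀(50) ≈ 33.98 dB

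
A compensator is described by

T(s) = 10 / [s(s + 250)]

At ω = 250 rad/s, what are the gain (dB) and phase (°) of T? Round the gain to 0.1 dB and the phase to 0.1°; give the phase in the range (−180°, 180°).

At s = jω = j250:
pole (s+250): 250 + j250 → |·| = √(250²+250²) = √125000 ≈ 353.55, ∠ = arctan(250/250) ≈ 45.00°
pole at origin: |s| = 250, ∠ = 90.00° (in denominator)
|T| = 10 / 88388 ≈ 0.00011314
Gain = 20 log₁₀(0.00011314) ≈ -78.93 dB
∠T = 0.00° − 135.00° = -135.00°

-78.9 dB, -135.0°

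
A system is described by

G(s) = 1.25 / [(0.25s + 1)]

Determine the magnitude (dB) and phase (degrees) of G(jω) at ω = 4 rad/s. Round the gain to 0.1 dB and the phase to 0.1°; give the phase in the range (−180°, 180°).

-1.1 dB, -45.0°

At ω = 4 rad/s:
pole (1 + j4·0.25) = 1 + j1 → |·| ≈ 1.4142, ∠ ≈ 45.00°
|G| = 1.25 · 1 / (1.4142) ≈ 0.88389
Gain = 20 log₁₀(0.88389) ≈ -1.07 dB
∠G = (0°) − (45.00°) = -45.00°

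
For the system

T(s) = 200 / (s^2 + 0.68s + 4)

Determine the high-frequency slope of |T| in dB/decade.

Each pole contributes −20 dB/decade at high frequency; each zero contributes +20 dB/decade.
Net: 0 zero(s) − 2 pole(s) → -40 dB/decade.

-40 dB/decade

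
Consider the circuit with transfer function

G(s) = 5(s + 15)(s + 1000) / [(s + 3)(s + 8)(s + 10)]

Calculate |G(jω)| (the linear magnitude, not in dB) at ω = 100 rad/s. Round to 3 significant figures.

At s = jω = j100:
zero (s+15): 15 + j100 → |·| = √(15²+100²) = √10225 ≈ 101.12, ∠ = arctan(100/15) ≈ 81.47°
zero (s+1000): 1000 + j100 → |·| = √(1000²+100²) = √1010000 ≈ 1005, ∠ = arctan(100/1000) ≈ 5.71°
pole (s+3): 3 + j100 → |·| = √(3²+100²) = √10009 ≈ 100.04, ∠ = arctan(100/3) ≈ 88.28°
pole (s+8): 8 + j100 → |·| = √(8²+100²) = √10064 ≈ 100.32, ∠ = arctan(100/8) ≈ 85.43°
pole (s+10): 10 + j100 → |·| = √(10²+100²) = √10100 ≈ 100.5, ∠ = arctan(100/10) ≈ 84.29°
|G| = 5 · 1.0163e+05 / 1.0086e+06 ≈ 0.50382

0.504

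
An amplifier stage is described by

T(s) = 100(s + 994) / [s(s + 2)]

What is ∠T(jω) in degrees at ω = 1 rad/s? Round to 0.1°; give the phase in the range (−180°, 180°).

At s = jω = j1:
zero (s+994): 994 + j1 → |·| = √(994²+1²) = √988037 ≈ 994, ∠ = arctan(1/994) ≈ 0.06°
pole (s+2): 2 + j1 → |·| = √(2²+1²) = √5 ≈ 2.2361, ∠ = arctan(1/2) ≈ 26.57°
pole at origin: |s| = 1, ∠ = 90.00° (in denominator)
∠T = 0.06° − 116.57° = -116.51°

-116.5°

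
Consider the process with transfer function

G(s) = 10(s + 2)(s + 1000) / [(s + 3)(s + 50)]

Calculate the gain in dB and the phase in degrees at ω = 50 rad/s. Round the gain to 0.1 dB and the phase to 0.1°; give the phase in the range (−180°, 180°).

At s = jω = j50:
zero (s+2): 2 + j50 → |·| = √(2²+50²) = √2504 ≈ 50.04, ∠ = arctan(50/2) ≈ 87.71°
zero (s+1000): 1000 + j50 → |·| = √(1000²+50²) = √1002500 ≈ 1001.2, ∠ = arctan(50/1000) ≈ 2.86°
pole (s+3): 3 + j50 → |·| = √(3²+50²) = √2509 ≈ 50.09, ∠ = arctan(50/3) ≈ 86.57°
pole (s+50): 50 + j50 → |·| = √(50²+50²) = √5000 ≈ 70.711, ∠ = arctan(50/50) ≈ 45.00°
|G| = 10 · 50100 / 3541.9 ≈ 141.45
Gain = 20 log₁₀(141.45) ≈ 43.01 dB
∠G = 90.57° − 131.57° = -41.00°

43.0 dB, -41.0°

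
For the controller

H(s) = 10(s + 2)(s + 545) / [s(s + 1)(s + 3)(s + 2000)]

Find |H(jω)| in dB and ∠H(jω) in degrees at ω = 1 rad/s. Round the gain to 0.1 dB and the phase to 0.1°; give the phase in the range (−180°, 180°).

2.7 dB, -126.8°

At s = jω = j1:
zero (s+2): 2 + j1 → |·| = √(2²+1²) = √5 ≈ 2.2361, ∠ = arctan(1/2) ≈ 26.57°
zero (s+545): 545 + j1 → |·| = √(545²+1²) = √297026 ≈ 545, ∠ = arctan(1/545) ≈ 0.11°
pole (s+1): 1 + j1 → |·| = √(1²+1²) = √2 ≈ 1.4142, ∠ = arctan(1/1) ≈ 45.00°
pole (s+3): 3 + j1 → |·| = √(3²+1²) = √10 ≈ 3.1623, ∠ = arctan(1/3) ≈ 18.43°
pole (s+2000): 2000 + j1 → |·| = √(2000²+1²) = √4000001 ≈ 2000, ∠ = arctan(1/2000) ≈ 0.03°
pole at origin: |s| = 1, ∠ = 90.00° (in denominator)
|H| = 10 · 1218.7 / 8944.2 ≈ 1.3626
Gain = 20 log₁₀(1.3626) ≈ 2.69 dB
∠H = 26.68° − 153.46° = -126.78°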